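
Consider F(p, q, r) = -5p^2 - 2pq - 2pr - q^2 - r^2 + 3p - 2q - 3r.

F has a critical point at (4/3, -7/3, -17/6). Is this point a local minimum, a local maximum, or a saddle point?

The Hessian is constant: H = [[-10, -2, -2], [-2, -2, 0], [-2, 0, -2]].
Leading principal minors: Δ₁ = -10, Δ₂ = 16, Δ₃ = -24.
The minors alternate sign starting negative (−, +, −), so H is negative definite: a local maximum.

local maximum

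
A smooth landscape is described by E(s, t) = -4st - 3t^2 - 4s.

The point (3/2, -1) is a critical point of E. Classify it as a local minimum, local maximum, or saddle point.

saddle point

The Hessian of E is constant: H = [[0, -4], [-4, -6]].
det(H) = 0·(-6) − (-4)² = -16.
Since det(H) < 0, H is indefinite and the critical point is a saddle point.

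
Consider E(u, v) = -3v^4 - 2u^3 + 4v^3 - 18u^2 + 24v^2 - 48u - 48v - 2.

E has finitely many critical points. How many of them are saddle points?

3

E separates as a function of u plus a function of v, so ∇E=0 decouples.
∂E/∂u = -6(u + 2)(u + 4) = 0 at u ∈ {-4, -2}; ∂E/∂v = -12(v - 2)(v - 1)(v + 2) = 0 at v ∈ {-2, 1, 2}.
The Hessian is diagonal: diag(E_uu, E_vv). Second derivatives: E_uu(-4)=12, E_uu(-2)=-12; E_vv(-2)=-144, E_vv(1)=36, E_vv(2)=-48.
Saddle points occur where the two diagonal entries have opposite signs: (-4, -2), (-4, 2), (-2, 1). Count: 3.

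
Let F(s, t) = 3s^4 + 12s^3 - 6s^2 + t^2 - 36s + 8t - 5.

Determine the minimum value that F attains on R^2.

-48

F(s,t) separates as P(s) + Q(t) − 5, so its minimum is min P + min Q − 5.
P'(s) = 12(s - 1)(s + 1)(s + 3) vanishes at s ∈ {-3, -1, 1}; Q'(t) = 2(t + 4) vanishes at t ∈ {-4}.
Local minima of P (where P''>0): P(-3)=-27, P(1)=-27. Local minima of Q: Q(-4)=-16.
So the global minimum of F is P(-3) + Q(-4) − 5 = -27 − 16 − 5 = -48, attained at (-3, -4).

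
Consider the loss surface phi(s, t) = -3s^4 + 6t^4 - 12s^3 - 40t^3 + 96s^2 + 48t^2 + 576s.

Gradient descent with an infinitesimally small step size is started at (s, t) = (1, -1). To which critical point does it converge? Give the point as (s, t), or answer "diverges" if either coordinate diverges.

phi is separable, so gradient descent decouples: s follows -∂phi/∂s, t follows -∂phi/∂t.
∂phi/∂s = -12(s - 4)(s + 3)(s + 4); at s=1 this is 720, so s decreases.
∂phi/∂t = 24t(t - 4)(t - 1); at t=-1 this is -240, so t increases.
s converges to its nearest critical value -3 (a local min of the s-part); t converges to 0. The iterate converges to (-3, 0).

(-3, 0)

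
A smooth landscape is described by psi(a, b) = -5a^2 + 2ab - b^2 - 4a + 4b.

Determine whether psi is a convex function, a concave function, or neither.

psi is quadratic, so its Hessian is the constant matrix H = [[-10, 2], [2, -2]].
det(H) = 16, tr(H) = -12.
det(H) > 0 and tr(H) < 0, so H is negative definite everywhere: concave.

concave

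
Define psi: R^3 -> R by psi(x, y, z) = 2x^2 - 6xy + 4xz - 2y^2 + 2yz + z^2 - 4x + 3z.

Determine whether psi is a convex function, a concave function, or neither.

psi is quadratic, so its Hessian is the constant matrix H = [[4, -6, 4], [-6, -4, 2], [4, 2, 2]].
Leading principal minors: 4, -52, -152.
Neither pattern holds ⇒ H is indefinite ⇒ neither convex nor concave.

neither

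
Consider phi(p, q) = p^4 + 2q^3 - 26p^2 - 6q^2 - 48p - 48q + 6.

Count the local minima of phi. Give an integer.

phi separates as a function of p plus a function of q, so ∇phi=0 decouples.
∂phi/∂p = 4(p - 4)(p + 1)(p + 3) = 0 at p ∈ {-3, -1, 4}; ∂phi/∂q = 6(q - 4)(q + 2) = 0 at q ∈ {-2, 4}.
The Hessian is diagonal: diag(phi_pp, phi_qq). Second derivatives: phi_pp(-3)=56, phi_pp(-1)=-40, phi_pp(4)=140; phi_qq(-2)=-36, phi_qq(4)=36.
Local minima occur where both diagonal entries positive: (-3, 4), (4, 4). Count: 2.

2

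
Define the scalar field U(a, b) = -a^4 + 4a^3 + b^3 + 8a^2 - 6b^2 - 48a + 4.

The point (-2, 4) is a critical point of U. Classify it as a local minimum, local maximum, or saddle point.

saddle point

The mixed partial ∂²U/∂a∂b is 0, so the Hessian at any point is diag(U_aa, U_bb) = diag(4(-3a^2 + 6a + 4), 6(b - 2)).
At (-2, 4): H = diag(-80, 12).
The eigenvalues have opposite signs, so H is indefinite: a saddle point.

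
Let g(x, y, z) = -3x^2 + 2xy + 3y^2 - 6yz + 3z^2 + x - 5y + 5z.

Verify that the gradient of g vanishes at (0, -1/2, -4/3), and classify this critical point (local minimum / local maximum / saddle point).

∇g = (-6x + 2y + 1, 2x + 6y - 6z - 5, -6y + 6z + 5); substituting (0, -1/2, -4/3) gives ∇g = (0, 0, 0), so (0, -1/2, -4/3) is indeed a critical point.
The Hessian is constant: H = [[-6, 2, 0], [2, 6, -6], [0, -6, 6]].
Leading principal minors: Δ₁ = -6, Δ₂ = -40, Δ₃ = -24.
The minors fit neither the all-positive nor the alternating-sign pattern, so H is indefinite: a saddle point.

saddle point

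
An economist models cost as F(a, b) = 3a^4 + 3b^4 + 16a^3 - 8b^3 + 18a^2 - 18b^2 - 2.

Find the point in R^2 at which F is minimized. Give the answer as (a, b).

F(a,b) separates as P(a) + Q(b) − 2, so its minimum is min P + min Q − 2.
P'(a) = 12a(a + 1)(a + 3) vanishes at a ∈ {-3, -1, 0}; Q'(b) = 12b(b - 3)(b + 1) vanishes at b ∈ {-1, 0, 3}.
Local minima of P (where P''>0): P(-3)=-27, P(0)=0. Local minima of Q: Q(-1)=-7, Q(3)=-135.
So the global minimum of F is P(-3) + Q(3) − 2 = -27 − 135 − 2 = -164, attained at (-3, 3).

(-3, 3)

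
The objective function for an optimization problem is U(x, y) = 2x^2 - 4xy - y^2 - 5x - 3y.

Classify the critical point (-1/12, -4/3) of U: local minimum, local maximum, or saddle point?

The Hessian of U is constant: H = [[4, -4], [-4, -2]].
det(H) = 4·(-2) − (-4)² = -24.
Since det(H) < 0, H is indefinite and the critical point is a saddle point.

saddle point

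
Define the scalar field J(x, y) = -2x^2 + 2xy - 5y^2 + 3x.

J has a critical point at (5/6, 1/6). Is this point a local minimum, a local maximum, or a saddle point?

The Hessian of J is constant: H = [[-4, 2], [2, -10]].
det(H) = (-4)·(-10) − 2² = 36.
det(H) > 0 and tr(H) = -14 < 0, so H is negative definite and the point is a local maximum.

local maximum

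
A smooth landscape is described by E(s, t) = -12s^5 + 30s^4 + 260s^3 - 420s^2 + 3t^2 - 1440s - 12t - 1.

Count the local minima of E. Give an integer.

2

E separates as a function of s plus a function of t, so ∇E=0 decouples.
∂E/∂s = -60(s - 4)(s - 2)(s + 1)(s + 3) = 0 at s ∈ {-3, -1, 2, 4}; ∂E/∂t = 6(t - 2) = 0 at t ∈ {2}.
The Hessian is diagonal: diag(E_ss, E_tt). Second derivatives: E_ss(-3)=4200, E_ss(-1)=-1800, E_ss(2)=1800, E_ss(4)=-4200; E_tt(2)=6.
Local minima occur where both diagonal entries positive: (-3, 2), (2, 2). Count: 2.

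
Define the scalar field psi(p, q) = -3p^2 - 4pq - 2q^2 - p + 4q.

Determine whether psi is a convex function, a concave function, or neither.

psi is quadratic, so its Hessian is the constant matrix H = [[-6, -4], [-4, -4]].
det(H) = 8, tr(H) = -10.
det(H) > 0 and tr(H) < 0, so H is negative definite everywhere: concave.

concave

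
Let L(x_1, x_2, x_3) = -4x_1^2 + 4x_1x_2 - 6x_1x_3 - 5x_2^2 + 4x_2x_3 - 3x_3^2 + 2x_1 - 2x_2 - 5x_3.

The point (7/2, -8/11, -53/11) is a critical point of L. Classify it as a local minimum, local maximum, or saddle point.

The Hessian is constant: H = [[-8, 4, -6], [4, -10, 4], [-6, 4, -6]].
Leading principal minors: Δ₁ = -8, Δ₂ = 64, Δ₃ = -88.
The minors alternate sign starting negative (−, +, −), so H is negative definite: a local maximum.

local maximum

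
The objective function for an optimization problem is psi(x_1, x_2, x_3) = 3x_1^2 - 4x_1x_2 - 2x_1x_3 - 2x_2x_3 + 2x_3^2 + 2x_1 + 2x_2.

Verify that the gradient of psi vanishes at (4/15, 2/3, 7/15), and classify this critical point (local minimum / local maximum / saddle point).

∇psi = (6x_1 - 4x_2 - 2x_3 + 2, -4x_1 - 2x_3 + 2, -2x_1 - 2x_2 + 4x_3); substituting (4/15, 2/3, 7/15) gives ∇psi = (0, 0, 0), so (4/15, 2/3, 7/15) is indeed a critical point.
The Hessian is constant: H = [[6, -4, -2], [-4, 0, -2], [-2, -2, 4]].
Leading principal minors: Δ₁ = 6, Δ₂ = -16, Δ₃ = -120.
The minors fit neither the all-positive nor the alternating-sign pattern, so H is indefinite: a saddle point.

saddle point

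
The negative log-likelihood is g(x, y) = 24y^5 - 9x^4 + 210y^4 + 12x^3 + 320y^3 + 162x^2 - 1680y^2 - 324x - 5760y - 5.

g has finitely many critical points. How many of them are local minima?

2

g separates as a function of x plus a function of y, so ∇g=0 decouples.
∂g/∂x = -36(x - 3)(x - 1)(x + 3) = 0 at x ∈ {-3, 1, 3}; ∂g/∂y = 120(y - 2)(y + 2)(y + 3)(y + 4) = 0 at y ∈ {-4, -3, -2, 2}.
The Hessian is diagonal: diag(g_xx, g_yy). Second derivatives: g_xx(-3)=-864, g_xx(1)=288, g_xx(3)=-432; g_yy(-4)=-1440, g_yy(-3)=600, g_yy(-2)=-960, g_yy(2)=14400.
Local minima occur where both diagonal entries positive: (1, -3), (1, 2). Count: 2.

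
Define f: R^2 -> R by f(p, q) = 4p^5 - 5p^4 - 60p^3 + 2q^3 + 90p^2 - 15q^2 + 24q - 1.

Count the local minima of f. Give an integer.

f separates as a function of p plus a function of q, so ∇f=0 decouples.
∂f/∂p = 20p(p - 3)(p - 1)(p + 3) = 0 at p ∈ {-3, 0, 1, 3}; ∂f/∂q = 6(q - 4)(q - 1) = 0 at q ∈ {1, 4}.
The Hessian is diagonal: diag(f_pp, f_qq). Second derivatives: f_pp(-3)=-1440, f_pp(0)=180, f_pp(1)=-160, f_pp(3)=720; f_qq(1)=-18, f_qq(4)=18.
Local minima occur where both diagonal entries positive: (0, 4), (3, 4). Count: 2.

2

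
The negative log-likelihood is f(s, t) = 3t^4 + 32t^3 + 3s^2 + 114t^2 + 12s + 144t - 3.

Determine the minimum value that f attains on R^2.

-74

f(s,t) separates as P(s) + Q(t) − 3, so its minimum is min P + min Q − 3.
P'(s) = 6s + 12 vanishes at s ∈ {-2}; Q'(t) = 12(t + 1)(t + 3)(t + 4) vanishes at t ∈ {-4, -3, -1}.
Local minima of P (where P''>0): P(-2)=-12. Local minima of Q: Q(-4)=-32, Q(-1)=-59.
So the global minimum of f is P(-2) + Q(-1) − 3 = -12 − 59 − 3 = -74, attained at (-2, -1).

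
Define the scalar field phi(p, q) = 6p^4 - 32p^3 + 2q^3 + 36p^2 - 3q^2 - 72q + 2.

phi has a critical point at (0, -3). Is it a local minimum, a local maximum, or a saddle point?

saddle point

The mixed partial ∂²phi/∂p∂q is 0, so the Hessian at any point is diag(phi_pp, phi_qq) = diag(24(3p^2 - 8p + 3), 6(2q - 1)).
At (0, -3): H = diag(72, -42).
The eigenvalues have opposite signs, so H is indefinite: a saddle point.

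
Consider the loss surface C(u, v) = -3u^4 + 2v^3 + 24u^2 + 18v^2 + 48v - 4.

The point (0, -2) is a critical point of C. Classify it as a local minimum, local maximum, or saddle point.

The mixed partial ∂²C/∂u∂v is 0, so the Hessian at any point is diag(C_uu, C_vv) = diag(12(-3u^2 + 4), 12(v + 3)).
At (0, -2): H = diag(48, 12).
Both eigenvalues are positive, so H is positive definite: a local minimum.

local minimum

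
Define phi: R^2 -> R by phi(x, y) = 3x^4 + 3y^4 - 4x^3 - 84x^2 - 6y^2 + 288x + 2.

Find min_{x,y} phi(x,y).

-1473

phi(x,y) separates as P(x) + Q(y) + 2, so its minimum is min P + min Q + 2.
P'(x) = 12(x - 3)(x - 2)(x + 4) vanishes at x ∈ {-4, 2, 3}; Q'(y) = 12y(y - 1)(y + 1) vanishes at y ∈ {-1, 0, 1}.
Local minima of P (where P''>0): P(-4)=-1472, P(3)=243. Local minima of Q: Q(-1)=-3, Q(1)=-3.
So the global minimum of phi is P(-4) + Q(-1) + 2 = -1472 − 3 + 2 = -1473, attained at (-4, -1).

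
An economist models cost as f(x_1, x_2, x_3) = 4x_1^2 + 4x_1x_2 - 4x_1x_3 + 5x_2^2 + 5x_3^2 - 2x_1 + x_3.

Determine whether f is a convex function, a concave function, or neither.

f is quadratic, so its Hessian is the constant matrix H = [[8, 4, -4], [4, 10, 0], [-4, 0, 10]].
Leading principal minors: 8, 64, 480.
All positive ⇒ H ≻ 0 ⇒ convex.

convex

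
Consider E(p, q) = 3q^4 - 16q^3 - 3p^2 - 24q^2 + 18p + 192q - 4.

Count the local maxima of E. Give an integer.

1

E separates as a function of p plus a function of q, so ∇E=0 decouples.
∂E/∂p = -6(p - 3) = 0 at p ∈ {3}; ∂E/∂q = 12(q - 4)(q - 2)(q + 2) = 0 at q ∈ {-2, 2, 4}.
The Hessian is diagonal: diag(E_pp, E_qq). Second derivatives: E_pp(3)=-6; E_qq(-2)=288, E_qq(2)=-96, E_qq(4)=144.
Local maxima occur where both diagonal entries negative: (3, 2). Count: 1.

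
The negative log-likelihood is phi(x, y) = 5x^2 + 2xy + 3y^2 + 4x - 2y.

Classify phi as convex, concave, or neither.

convex

phi is quadratic, so its Hessian is the constant matrix H = [[10, 2], [2, 6]].
det(H) = 56, tr(H) = 16.
det(H) > 0 and tr(H) > 0, so H is positive definite everywhere: convex.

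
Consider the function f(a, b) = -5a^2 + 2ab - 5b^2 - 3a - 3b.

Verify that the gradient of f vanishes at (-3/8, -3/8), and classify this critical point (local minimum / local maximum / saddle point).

local maximum

∇f = (-10a + 2b - 3, 2a - 10b - 3); substituting (-3/8, -3/8) gives ∇f = (0, 0), so (-3/8, -3/8) is indeed a critical point.
The Hessian of f is constant: H = [[-10, 2], [2, -10]].
det(H) = (-10)·(-10) − 2² = 96.
det(H) > 0 and tr(H) = -20 < 0, so H is negative definite and the point is a local maximum.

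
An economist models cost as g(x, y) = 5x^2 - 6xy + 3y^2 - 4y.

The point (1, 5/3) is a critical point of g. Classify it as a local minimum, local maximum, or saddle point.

local minimum

The Hessian of g is constant: H = [[10, -6], [-6, 6]].
det(H) = 10·6 − (-6)² = 24.
det(H) > 0 and tr(H) = 16 > 0, so H is positive definite and the point is a local minimum.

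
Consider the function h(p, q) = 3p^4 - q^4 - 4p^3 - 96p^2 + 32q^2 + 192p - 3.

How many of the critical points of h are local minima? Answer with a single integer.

2

h separates as a function of p plus a function of q, so ∇h=0 decouples.
∂h/∂p = 12(p - 4)(p - 1)(p + 4) = 0 at p ∈ {-4, 1, 4}; ∂h/∂q = -4q(q - 4)(q + 4) = 0 at q ∈ {-4, 0, 4}.
The Hessian is diagonal: diag(h_pp, h_qq). Second derivatives: h_pp(-4)=480, h_pp(1)=-180, h_pp(4)=288; h_qq(-4)=-128, h_qq(0)=64, h_qq(4)=-128.
Local minima occur where both diagonal entries positive: (-4, 0), (4, 0). Count: 2.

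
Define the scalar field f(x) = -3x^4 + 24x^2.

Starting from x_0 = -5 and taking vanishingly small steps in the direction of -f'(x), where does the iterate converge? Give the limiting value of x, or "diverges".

diverges

f'(x) = -12x(x - 2)(x + 2), so f'(-5) = 1260.
Gradient descent moves in the -f' direction, i.e. x is decreasing.
There is no critical point below x=-5, and f' keeps the same sign, so the iterate runs off to −∞.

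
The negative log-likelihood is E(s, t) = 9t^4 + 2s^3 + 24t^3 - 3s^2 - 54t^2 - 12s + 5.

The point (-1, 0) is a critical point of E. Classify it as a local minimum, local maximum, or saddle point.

local maximum

The mixed partial ∂²E/∂s∂t is 0, so the Hessian at any point is diag(E_ss, E_tt) = diag(6(2s - 1), 36(3t^2 + 4t - 3)).
At (-1, 0): H = diag(-18, -108).
Both eigenvalues are negative, so H is negative definite: a local maximum.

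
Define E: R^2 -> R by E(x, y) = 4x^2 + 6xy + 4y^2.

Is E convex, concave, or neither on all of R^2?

convex

E is quadratic, so its Hessian is the constant matrix H = [[8, 6], [6, 8]].
det(H) = 28, tr(H) = 16.
det(H) > 0 and tr(H) > 0, so H is positive definite everywhere: convex.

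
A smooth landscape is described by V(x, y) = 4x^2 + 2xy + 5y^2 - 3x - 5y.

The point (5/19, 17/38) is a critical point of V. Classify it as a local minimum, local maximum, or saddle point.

local minimum

The Hessian of V is constant: H = [[8, 2], [2, 10]].
det(H) = 8·10 − 2² = 76.
det(H) > 0 and tr(H) = 18 > 0, so H is positive definite and the point is a local minimum.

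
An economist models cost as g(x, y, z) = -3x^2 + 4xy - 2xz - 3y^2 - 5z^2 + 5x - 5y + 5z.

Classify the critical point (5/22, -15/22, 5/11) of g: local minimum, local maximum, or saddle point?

local maximum

The Hessian is constant: H = [[-6, 4, -2], [4, -6, 0], [-2, 0, -10]].
Leading principal minors: Δ₁ = -6, Δ₂ = 20, Δ₃ = -176.
The minors alternate sign starting negative (−, +, −), so H is negative definite: a local maximum.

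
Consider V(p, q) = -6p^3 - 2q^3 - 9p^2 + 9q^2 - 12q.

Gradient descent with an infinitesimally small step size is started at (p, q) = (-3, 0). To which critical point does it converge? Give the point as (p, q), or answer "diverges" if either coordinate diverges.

(-1, 1)

V is separable, so gradient descent decouples: p follows -∂V/∂p, q follows -∂V/∂q.
∂V/∂p = -18p(p + 1); at p=-3 this is -108, so p increases.
∂V/∂q = -6(q - 2)(q - 1); at q=0 this is -12, so q increases.
p converges to its nearest critical value -1 (a local min of the p-part); q converges to 1. The iterate converges to (-1, 1).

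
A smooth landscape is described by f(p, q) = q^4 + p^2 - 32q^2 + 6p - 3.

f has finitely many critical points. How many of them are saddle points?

f separates as a function of p plus a function of q, so ∇f=0 decouples.
∂f/∂p = 2(p + 3) = 0 at p ∈ {-3}; ∂f/∂q = 4q(q - 4)(q + 4) = 0 at q ∈ {-4, 0, 4}.
The Hessian is diagonal: diag(f_pp, f_qq). Second derivatives: f_pp(-3)=2; f_qq(-4)=128, f_qq(0)=-64, f_qq(4)=128.
Saddle points occur where the two diagonal entries have opposite signs: (-3, 0). Count: 1.

1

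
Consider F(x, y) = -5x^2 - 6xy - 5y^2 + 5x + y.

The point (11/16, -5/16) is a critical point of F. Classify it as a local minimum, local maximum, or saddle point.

The Hessian of F is constant: H = [[-10, -6], [-6, -10]].
det(H) = (-10)·(-10) − (-6)² = 64.
det(H) > 0 and tr(H) = -20 < 0, so H is negative definite and the point is a local maximum.

local maximum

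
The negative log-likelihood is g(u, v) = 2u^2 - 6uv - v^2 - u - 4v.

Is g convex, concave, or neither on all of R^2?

neither

g is quadratic, so its Hessian is the constant matrix H = [[4, -6], [-6, -2]].
det(H) = -44, tr(H) = 2.
det(H) < 0, so H is indefinite: neither convex nor concave.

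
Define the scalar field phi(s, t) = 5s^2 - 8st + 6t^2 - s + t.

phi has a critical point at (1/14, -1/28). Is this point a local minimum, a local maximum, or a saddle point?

local minimum

The Hessian of phi is constant: H = [[10, -8], [-8, 12]].
det(H) = 10·12 − (-8)² = 56.
det(H) > 0 and tr(H) = 22 > 0, so H is positive definite and the point is a local minimum.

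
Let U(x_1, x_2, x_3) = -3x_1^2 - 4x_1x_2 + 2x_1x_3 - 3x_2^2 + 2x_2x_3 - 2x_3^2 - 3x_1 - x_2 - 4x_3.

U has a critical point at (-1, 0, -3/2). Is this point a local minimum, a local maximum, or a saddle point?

The Hessian is constant: H = [[-6, -4, 2], [-4, -6, 2], [2, 2, -4]].
Leading principal minors: Δ₁ = -6, Δ₂ = 20, Δ₃ = -64.
The minors alternate sign starting negative (−, +, −), so H is negative definite: a local maximum.

local maximum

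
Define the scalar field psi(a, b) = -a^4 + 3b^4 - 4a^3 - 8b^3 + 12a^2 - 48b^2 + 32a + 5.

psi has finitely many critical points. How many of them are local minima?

psi separates as a function of a plus a function of b, so ∇psi=0 decouples.
∂psi/∂a = -4(a - 2)(a + 1)(a + 4) = 0 at a ∈ {-4, -1, 2}; ∂psi/∂b = 12b(b - 4)(b + 2) = 0 at b ∈ {-2, 0, 4}.
The Hessian is diagonal: diag(psi_aa, psi_bb). Second derivatives: psi_aa(-4)=-72, psi_aa(-1)=36, psi_aa(2)=-72; psi_bb(-2)=144, psi_bb(0)=-96, psi_bb(4)=288.
Local minima occur where both diagonal entries positive: (-1, -2), (-1, 4). Count: 2.

2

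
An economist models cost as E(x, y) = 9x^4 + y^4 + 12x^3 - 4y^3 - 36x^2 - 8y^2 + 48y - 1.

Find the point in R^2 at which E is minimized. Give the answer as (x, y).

(-2, -2)

E(x,y) separates as P(x) + Q(y) − 1, so its minimum is min P + min Q − 1.
P'(x) = 36x(x - 1)(x + 2) vanishes at x ∈ {-2, 0, 1}; Q'(y) = 4(y - 3)(y - 2)(y + 2) vanishes at y ∈ {-2, 2, 3}.
Local minima of P (where P''>0): P(-2)=-96, P(1)=-15. Local minima of Q: Q(-2)=-80, Q(3)=45.
So the global minimum of E is P(-2) + Q(-2) − 1 = -96 − 80 − 1 = -177, attained at (-2, -2).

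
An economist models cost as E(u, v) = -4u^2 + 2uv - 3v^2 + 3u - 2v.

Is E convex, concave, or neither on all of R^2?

E is quadratic, so its Hessian is the constant matrix H = [[-8, 2], [2, -6]].
det(H) = 44, tr(H) = -14.
det(H) > 0 and tr(H) < 0, so H is negative definite everywhere: concave.

concave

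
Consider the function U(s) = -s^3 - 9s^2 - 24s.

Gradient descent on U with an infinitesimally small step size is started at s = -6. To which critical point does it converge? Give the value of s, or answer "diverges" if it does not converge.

-4

U'(s) = -3(s + 2)(s + 4), so U'(-6) = -24.
Gradient descent moves in the -U' direction, i.e. s is increasing.
The nearest critical point in that direction is s = -4, where U'' = 6 > 0 (a local minimum). The iterate converges there.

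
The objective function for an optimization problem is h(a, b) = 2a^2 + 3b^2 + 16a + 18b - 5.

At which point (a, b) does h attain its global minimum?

(-4, -3)

h(a,b) separates as P(a) + Q(b) − 5, so its minimum is min P + min Q − 5.
P'(a) = 4a + 16 vanishes at a ∈ {-4}; Q'(b) = 6b + 18 vanishes at b ∈ {-3}.
Local minima of P (where P''>0): P(-4)=-32. Local minima of Q: Q(-3)=-27.
So the global minimum of h is P(-4) + Q(-3) − 5 = -32 − 27 − 5 = -64, attained at (-4, -3).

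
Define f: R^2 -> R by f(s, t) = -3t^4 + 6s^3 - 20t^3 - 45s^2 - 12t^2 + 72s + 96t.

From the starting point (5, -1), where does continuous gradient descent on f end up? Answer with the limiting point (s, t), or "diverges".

f is separable, so gradient descent decouples: s follows -∂f/∂s, t follows -∂f/∂t.
∂f/∂s = 18(s - 4)(s - 1); at s=5 this is 72, so s decreases.
∂f/∂t = -12(t - 1)(t + 2)(t + 4); at t=-1 this is 72, so t decreases.
s converges to its nearest critical value 4 (a local min of the s-part); t converges to -2. The iterate converges to (4, -2).

(4, -2)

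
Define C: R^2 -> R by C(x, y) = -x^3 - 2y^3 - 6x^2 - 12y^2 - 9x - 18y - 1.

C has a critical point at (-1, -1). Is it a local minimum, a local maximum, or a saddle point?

The mixed partial ∂²C/∂x∂y is 0, so the Hessian at any point is diag(C_xx, C_yy) = diag(-6(x + 2), -12(y + 2)).
At (-1, -1): H = diag(-6, -12).
Both eigenvalues are negative, so H is negative definite: a local maximum.

local maximum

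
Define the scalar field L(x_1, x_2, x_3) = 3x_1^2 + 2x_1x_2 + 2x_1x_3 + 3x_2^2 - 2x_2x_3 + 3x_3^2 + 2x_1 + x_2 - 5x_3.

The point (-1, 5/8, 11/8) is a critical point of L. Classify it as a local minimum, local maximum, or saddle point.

local minimum

The Hessian is constant: H = [[6, 2, 2], [2, 6, -2], [2, -2, 6]].
Leading principal minors: Δ₁ = 6, Δ₂ = 32, Δ₃ = 128.
All leading minors are positive, so H is positive definite: a local minimum.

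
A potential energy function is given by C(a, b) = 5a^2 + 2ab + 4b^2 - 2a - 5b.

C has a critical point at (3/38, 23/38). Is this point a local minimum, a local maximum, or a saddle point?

The Hessian of C is constant: H = [[10, 2], [2, 8]].
det(H) = 10·8 − 2² = 76.
det(H) > 0 and tr(H) = 18 > 0, so H is positive definite and the point is a local minimum.

local minimum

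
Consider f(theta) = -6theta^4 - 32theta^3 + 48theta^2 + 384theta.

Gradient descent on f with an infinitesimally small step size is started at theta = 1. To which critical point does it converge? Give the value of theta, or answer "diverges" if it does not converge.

-2

f'(theta) = -24(theta - 2)(theta + 2)(theta + 4), so f'(1) = 360.
Gradient descent moves in the -f' direction, i.e. theta is decreasing.
The nearest critical point in that direction is theta = -2, where f'' = 192 > 0 (a local minimum). The iterate converges there.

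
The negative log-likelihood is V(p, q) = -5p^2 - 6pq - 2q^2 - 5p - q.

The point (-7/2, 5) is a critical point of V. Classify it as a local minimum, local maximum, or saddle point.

local maximum

The Hessian of V is constant: H = [[-10, -6], [-6, -4]].
det(H) = (-10)·(-4) − (-6)² = 4.
det(H) > 0 and tr(H) = -14 < 0, so H is negative definite and the point is a local maximum.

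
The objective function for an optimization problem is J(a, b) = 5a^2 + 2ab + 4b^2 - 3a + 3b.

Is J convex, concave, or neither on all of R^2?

convex

J is quadratic, so its Hessian is the constant matrix H = [[10, 2], [2, 8]].
det(H) = 76, tr(H) = 18.
det(H) > 0 and tr(H) > 0, so H is positive definite everywhere: convex.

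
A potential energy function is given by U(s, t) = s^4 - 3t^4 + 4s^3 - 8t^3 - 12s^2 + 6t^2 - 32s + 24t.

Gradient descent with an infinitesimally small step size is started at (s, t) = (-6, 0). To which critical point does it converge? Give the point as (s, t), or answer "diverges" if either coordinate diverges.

U is separable, so gradient descent decouples: s follows -∂U/∂s, t follows -∂U/∂t.
∂U/∂s = 4(s - 2)(s + 1)(s + 4); at s=-6 this is -320, so s increases.
∂U/∂t = -12(t - 1)(t + 1)(t + 2); at t=0 this is 24, so t decreases.
s converges to its nearest critical value -4 (a local min of the s-part); t converges to -1. The iterate converges to (-4, -1).

(-4, -1)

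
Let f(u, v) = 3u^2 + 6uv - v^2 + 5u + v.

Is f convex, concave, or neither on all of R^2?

neither

f is quadratic, so its Hessian is the constant matrix H = [[6, 6], [6, -2]].
det(H) = -48, tr(H) = 4.
det(H) < 0, so H is indefinite: neither convex nor concave.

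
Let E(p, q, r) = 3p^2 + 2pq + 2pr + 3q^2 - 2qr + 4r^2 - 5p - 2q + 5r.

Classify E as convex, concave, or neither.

convex

E is quadratic, so its Hessian is the constant matrix H = [[6, 2, 2], [2, 6, -2], [2, -2, 8]].
Leading principal minors: 6, 32, 192.
All positive ⇒ H ≻ 0 ⇒ convex.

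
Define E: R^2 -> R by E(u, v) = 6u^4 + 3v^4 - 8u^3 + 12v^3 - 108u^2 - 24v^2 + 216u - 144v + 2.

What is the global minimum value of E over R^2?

E(u,v) separates as P(u) + Q(v) + 2, so its minimum is min P + min Q + 2.
P'(u) = 24(u - 3)(u - 1)(u + 3) vanishes at u ∈ {-3, 1, 3}; Q'(v) = 12(v - 2)(v + 2)(v + 3) vanishes at v ∈ {-3, -2, 2}.
Local minima of P (where P''>0): P(-3)=-918, P(3)=-54. Local minima of Q: Q(-3)=135, Q(2)=-240.
So the global minimum of E is P(-3) + Q(2) + 2 = -918 − 240 + 2 = -1156, attained at (-3, 2).

-1156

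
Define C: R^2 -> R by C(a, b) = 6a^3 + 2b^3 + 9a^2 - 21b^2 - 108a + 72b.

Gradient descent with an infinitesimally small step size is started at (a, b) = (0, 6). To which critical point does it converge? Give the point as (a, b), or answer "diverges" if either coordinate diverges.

(2, 4)

C is separable, so gradient descent decouples: a follows -∂C/∂a, b follows -∂C/∂b.
∂C/∂a = 18(a - 2)(a + 3); at a=0 this is -108, so a increases.
∂C/∂b = 6(b - 4)(b - 3); at b=6 this is 36, so b decreases.
a converges to its nearest critical value 2 (a local min of the a-part); b converges to 4. The iterate converges to (2, 4).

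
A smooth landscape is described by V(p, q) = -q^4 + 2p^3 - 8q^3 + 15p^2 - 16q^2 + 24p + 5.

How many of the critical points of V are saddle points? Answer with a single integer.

V separates as a function of p plus a function of q, so ∇V=0 decouples.
∂V/∂p = 6(p + 1)(p + 4) = 0 at p ∈ {-4, -1}; ∂V/∂q = -4q(q + 2)(q + 4) = 0 at q ∈ {-4, -2, 0}.
The Hessian is diagonal: diag(V_pp, V_qq). Second derivatives: V_pp(-4)=-18, V_pp(-1)=18; V_qq(-4)=-32, V_qq(-2)=16, V_qq(0)=-32.
Saddle points occur where the two diagonal entries have opposite signs: (-4, -2), (-1, -4), (-1, 0). Count: 3.

3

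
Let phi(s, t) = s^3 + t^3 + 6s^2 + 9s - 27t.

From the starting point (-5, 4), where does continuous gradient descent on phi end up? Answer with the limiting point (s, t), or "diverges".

phi is separable, so gradient descent decouples: s follows -∂phi/∂s, t follows -∂phi/∂t.
∂phi/∂s = 3(s + 1)(s + 3); at s=-5 this is 24, so s decreases.
∂phi/∂t = 3(t - 3)(t + 3); at t=4 this is 21, so t decreases.
The s-coordinate has no critical point in that direction and runs off to infinity.

diverges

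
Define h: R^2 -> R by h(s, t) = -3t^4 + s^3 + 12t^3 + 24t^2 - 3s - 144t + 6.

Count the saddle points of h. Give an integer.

h separates as a function of s plus a function of t, so ∇h=0 decouples.
∂h/∂s = 3(s - 1)(s + 1) = 0 at s ∈ {-1, 1}; ∂h/∂t = -12(t - 3)(t - 2)(t + 2) = 0 at t ∈ {-2, 2, 3}.
The Hessian is diagonal: diag(h_ss, h_tt). Second derivatives: h_ss(-1)=-6, h_ss(1)=6; h_tt(-2)=-240, h_tt(2)=48, h_tt(3)=-60.
Saddle points occur where the two diagonal entries have opposite signs: (-1, 2), (1, -2), (1, 3). Count: 3.

3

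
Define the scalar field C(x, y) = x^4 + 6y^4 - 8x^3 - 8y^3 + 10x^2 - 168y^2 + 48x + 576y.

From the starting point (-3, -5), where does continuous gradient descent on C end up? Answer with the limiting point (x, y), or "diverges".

(-1, -4)

C is separable, so gradient descent decouples: x follows -∂C/∂x, y follows -∂C/∂y.
∂C/∂x = 4(x - 4)(x - 3)(x + 1); at x=-3 this is -336, so x increases.
∂C/∂y = 24(y - 3)(y - 2)(y + 4); at y=-5 this is -1344, so y increases.
x converges to its nearest critical value -1 (a local min of the x-part); y converges to -4. The iterate converges to (-1, -4).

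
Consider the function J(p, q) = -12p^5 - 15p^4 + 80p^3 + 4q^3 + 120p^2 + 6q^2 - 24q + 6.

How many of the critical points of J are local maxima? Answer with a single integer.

2

J separates as a function of p plus a function of q, so ∇J=0 decouples.
∂J/∂p = -60p(p - 2)(p + 1)(p + 2) = 0 at p ∈ {-2, -1, 0, 2}; ∂J/∂q = 12(q - 1)(q + 2) = 0 at q ∈ {-2, 1}.
The Hessian is diagonal: diag(J_pp, J_qq). Second derivatives: J_pp(-2)=480, J_pp(-1)=-180, J_pp(0)=240, J_pp(2)=-1440; J_qq(-2)=-36, J_qq(1)=36.
Local maxima occur where both diagonal entries negative: (-1, -2), (2, -2). Count: 2.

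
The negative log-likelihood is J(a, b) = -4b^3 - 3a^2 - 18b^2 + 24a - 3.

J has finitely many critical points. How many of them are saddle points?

1

J separates as a function of a plus a function of b, so ∇J=0 decouples.
∂J/∂a = -6(a - 4) = 0 at a ∈ {4}; ∂J/∂b = -12b(b + 3) = 0 at b ∈ {-3, 0}.
The Hessian is diagonal: diag(J_aa, J_bb). Second derivatives: J_aa(4)=-6; J_bb(-3)=36, J_bb(0)=-36.
Saddle points occur where the two diagonal entries have opposite signs: (4, -3). Count: 1.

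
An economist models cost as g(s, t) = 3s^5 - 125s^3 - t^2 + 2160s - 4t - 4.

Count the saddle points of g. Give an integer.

g separates as a function of s plus a function of t, so ∇g=0 decouples.
∂g/∂s = 15(s - 4)(s - 3)(s + 3)(s + 4) = 0 at s ∈ {-4, -3, 3, 4}; ∂g/∂t = -2(t + 2) = 0 at t ∈ {-2}.
The Hessian is diagonal: diag(g_ss, g_tt). Second derivatives: g_ss(-4)=-840, g_ss(-3)=630, g_ss(3)=-630, g_ss(4)=840; g_tt(-2)=-2.
Saddle points occur where the two diagonal entries have opposite signs: (-3, -2), (4, -2). Count: 2.

2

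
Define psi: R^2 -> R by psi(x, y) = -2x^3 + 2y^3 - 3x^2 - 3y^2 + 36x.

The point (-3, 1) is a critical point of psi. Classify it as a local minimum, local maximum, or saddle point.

The mixed partial ∂²psi/∂x∂y is 0, so the Hessian at any point is diag(psi_xx, psi_yy) = diag(-6(2x + 1), 6(2y - 1)).
At (-3, 1): H = diag(30, 6).
Both eigenvalues are positive, so H is positive definite: a local minimum.

local minimum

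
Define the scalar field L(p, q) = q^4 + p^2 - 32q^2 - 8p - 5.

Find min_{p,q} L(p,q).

L(p,q) separates as A(p) + B(q) − 5, so its minimum is min A + min B − 5.
A'(p) = 2p - 8 vanishes at p ∈ {4}; B'(q) = 4q(q - 4)(q + 4) vanishes at q ∈ {-4, 0, 4}.
Local minima of A (where A''>0): A(4)=-16. Local minima of B: B(-4)=-256, B(4)=-256.
So the global minimum of L is A(4) + B(-4) − 5 = -16 − 256 − 5 = -277, attained at (4, -4).

-277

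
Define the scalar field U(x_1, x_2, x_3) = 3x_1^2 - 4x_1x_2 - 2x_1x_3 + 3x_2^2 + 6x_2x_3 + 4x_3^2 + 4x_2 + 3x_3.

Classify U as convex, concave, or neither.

U is quadratic, so its Hessian is the constant matrix H = [[6, -4, -2], [-4, 6, 6], [-2, 6, 8]].
Leading principal minors: 6, 20, 16.
All positive ⇒ H ≻ 0 ⇒ convex.

convex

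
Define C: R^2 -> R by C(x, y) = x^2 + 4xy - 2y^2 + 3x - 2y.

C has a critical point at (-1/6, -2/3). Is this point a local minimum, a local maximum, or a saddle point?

saddle point

The Hessian of C is constant: H = [[2, 4], [4, -4]].
det(H) = 2·(-4) − 4² = -24.
Since det(H) < 0, H is indefinite and the critical point is a saddle point.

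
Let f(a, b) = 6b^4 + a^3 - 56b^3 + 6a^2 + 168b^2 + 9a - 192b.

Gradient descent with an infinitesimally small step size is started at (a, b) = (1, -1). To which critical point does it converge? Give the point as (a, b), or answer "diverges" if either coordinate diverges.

f is separable, so gradient descent decouples: a follows -∂f/∂a, b follows -∂f/∂b.
∂f/∂a = 3(a + 1)(a + 3); at a=1 this is 24, so a decreases.
∂f/∂b = 24(b - 4)(b - 2)(b - 1); at b=-1 this is -720, so b increases.
a converges to its nearest critical value -1 (a local min of the a-part); b converges to 1. The iterate converges to (-1, 1).

(-1, 1)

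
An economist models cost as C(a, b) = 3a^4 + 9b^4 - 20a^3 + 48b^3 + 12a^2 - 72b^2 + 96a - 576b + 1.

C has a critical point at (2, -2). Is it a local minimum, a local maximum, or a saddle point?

local maximum

The mixed partial ∂²C/∂a∂b is 0, so the Hessian at any point is diag(C_aa, C_bb) = diag(12(3a^2 - 10a + 2), 36(3b^2 + 8b - 4)).
At (2, -2): H = diag(-72, -288).
Both eigenvalues are negative, so H is negative definite: a local maximum.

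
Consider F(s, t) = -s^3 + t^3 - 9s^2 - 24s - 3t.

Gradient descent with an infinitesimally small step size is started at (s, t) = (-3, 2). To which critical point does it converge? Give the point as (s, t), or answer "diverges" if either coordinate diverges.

(-4, 1)

F is separable, so gradient descent decouples: s follows -∂F/∂s, t follows -∂F/∂t.
∂F/∂s = -3(s + 2)(s + 4); at s=-3 this is 3, so s decreases.
∂F/∂t = 3(t - 1)(t + 1); at t=2 this is 9, so t decreases.
s converges to its nearest critical value -4 (a local min of the s-part); t converges to 1. The iterate converges to (-4, 1).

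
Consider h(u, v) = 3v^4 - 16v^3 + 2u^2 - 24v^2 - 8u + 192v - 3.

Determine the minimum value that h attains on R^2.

-315

h(u,v) separates as P(u) + Q(v) − 3, so its minimum is min P + min Q − 3.
P'(u) = 4u - 8 vanishes at u ∈ {2}; Q'(v) = 12(v - 4)(v - 2)(v + 2) vanishes at v ∈ {-2, 2, 4}.
Local minima of P (where P''>0): P(2)=-8. Local minima of Q: Q(-2)=-304, Q(4)=128.
So the global minimum of h is P(2) + Q(-2) − 3 = -8 − 304 − 3 = -315, attained at (2, -2).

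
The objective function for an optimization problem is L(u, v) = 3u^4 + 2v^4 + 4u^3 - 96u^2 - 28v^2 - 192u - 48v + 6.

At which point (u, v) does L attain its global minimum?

(4, 3)

L(u,v) separates as P(u) + Q(v) + 6, so its minimum is min P + min Q + 6.
P'(u) = 12(u - 4)(u + 1)(u + 4) vanishes at u ∈ {-4, -1, 4}; Q'(v) = 8(v - 3)(v + 1)(v + 2) vanishes at v ∈ {-2, -1, 3}.
Local minima of P (where P''>0): P(-4)=-256, P(4)=-1280. Local minima of Q: Q(-2)=16, Q(3)=-234.
So the global minimum of L is P(4) + Q(3) + 6 = -1280 − 234 + 6 = -1508, attained at (4, 3).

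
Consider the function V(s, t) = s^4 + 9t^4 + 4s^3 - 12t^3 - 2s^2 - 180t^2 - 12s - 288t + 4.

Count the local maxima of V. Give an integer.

V separates as a function of s plus a function of t, so ∇V=0 decouples.
∂V/∂s = 4(s - 1)(s + 1)(s + 3) = 0 at s ∈ {-3, -1, 1}; ∂V/∂t = 36(t - 4)(t + 1)(t + 2) = 0 at t ∈ {-2, -1, 4}.
The Hessian is diagonal: diag(V_ss, V_tt). Second derivatives: V_ss(-3)=32, V_ss(-1)=-16, V_ss(1)=32; V_tt(-2)=216, V_tt(-1)=-180, V_tt(4)=1080.
Local maxima occur where both diagonal entries negative: (-1, -1). Count: 1.

1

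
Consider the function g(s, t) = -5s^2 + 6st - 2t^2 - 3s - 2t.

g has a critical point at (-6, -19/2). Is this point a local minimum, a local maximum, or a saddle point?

local maximum

The Hessian of g is constant: H = [[-10, 6], [6, -4]].
det(H) = (-10)·(-4) − 6² = 4.
det(H) > 0 and tr(H) = -14 < 0, so H is negative definite and the point is a local maximum.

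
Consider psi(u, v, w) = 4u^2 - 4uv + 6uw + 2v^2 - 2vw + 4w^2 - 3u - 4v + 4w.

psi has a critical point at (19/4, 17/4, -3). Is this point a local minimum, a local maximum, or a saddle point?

local minimum

The Hessian is constant: H = [[8, -4, 6], [-4, 4, -2], [6, -2, 8]].
Leading principal minors: Δ₁ = 8, Δ₂ = 16, Δ₃ = 48.
All leading minors are positive, so H is positive definite: a local minimum.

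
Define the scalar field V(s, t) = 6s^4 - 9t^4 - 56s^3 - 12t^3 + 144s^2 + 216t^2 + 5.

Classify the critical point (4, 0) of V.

The mixed partial ∂²V/∂s∂t is 0, so the Hessian at any point is diag(V_ss, V_tt) = diag(24(3s^2 - 14s + 12), 36(-3t^2 - 2t + 12)).
At (4, 0): H = diag(96, 432).
Both eigenvalues are positive, so H is positive definite: a local minimum.

local minimum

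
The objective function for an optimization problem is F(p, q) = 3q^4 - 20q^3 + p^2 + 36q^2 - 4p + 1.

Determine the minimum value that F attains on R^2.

-3

F(p,q) separates as A(p) + B(q) + 1, so its minimum is min A + min B + 1.
A'(p) = 2p - 4 vanishes at p ∈ {2}; B'(q) = 12q(q - 3)(q - 2) vanishes at q ∈ {0, 2, 3}.
Local minima of A (where A''>0): A(2)=-4. Local minima of B: B(0)=0, B(3)=27.
So the global minimum of F is A(2) + B(0) + 1 = -4 + 0 + 1 = -3, attained at (2, 0).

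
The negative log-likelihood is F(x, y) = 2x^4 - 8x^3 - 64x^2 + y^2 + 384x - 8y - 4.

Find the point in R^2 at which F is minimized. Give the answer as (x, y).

F(x,y) separates as P(x) + Q(y) − 4, so its minimum is min P + min Q − 4.
P'(x) = 8(x - 4)(x - 3)(x + 4) vanishes at x ∈ {-4, 3, 4}; Q'(y) = 2y - 8 vanishes at y ∈ {4}.
Local minima of P (where P''>0): P(-4)=-1536, P(4)=512. Local minima of Q: Q(4)=-16.
So the global minimum of F is P(-4) + Q(4) − 4 = -1536 − 16 − 4 = -1556, attained at (-4, 4).

(-4, 4)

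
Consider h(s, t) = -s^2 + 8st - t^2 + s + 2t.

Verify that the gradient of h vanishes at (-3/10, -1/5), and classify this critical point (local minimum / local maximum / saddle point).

saddle point

∇h = (-2s + 8t + 1, 8s - 2t + 2); substituting (-3/10, -1/5) gives ∇h = (0, 0), so (-3/10, -1/5) is indeed a critical point.
The Hessian of h is constant: H = [[-2, 8], [8, -2]].
det(H) = (-2)·(-2) − 8² = -60.
Since det(H) < 0, H is indefinite and the critical point is a saddle point.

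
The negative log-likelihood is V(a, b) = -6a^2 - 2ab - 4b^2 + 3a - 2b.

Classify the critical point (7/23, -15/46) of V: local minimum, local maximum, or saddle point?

The Hessian of V is constant: H = [[-12, -2], [-2, -8]].
det(H) = (-12)·(-8) − (-2)² = 92.
det(H) > 0 and tr(H) = -20 < 0, so H is negative definite and the point is a local maximum.

local maximum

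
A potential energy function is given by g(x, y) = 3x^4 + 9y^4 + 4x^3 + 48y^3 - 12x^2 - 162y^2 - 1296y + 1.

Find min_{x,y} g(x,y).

-3352

g(x,y) separates as P(x) + Q(y) + 1, so its minimum is min P + min Q + 1.
P'(x) = 12x(x - 1)(x + 2) vanishes at x ∈ {-2, 0, 1}; Q'(y) = 36(y - 3)(y + 3)(y + 4) vanishes at y ∈ {-4, -3, 3}.
Local minima of P (where P''>0): P(-2)=-32, P(1)=-5. Local minima of Q: Q(-4)=1824, Q(3)=-3321.
So the global minimum of g is P(-2) + Q(3) + 1 = -32 − 3321 + 1 = -3352, attained at (-2, 3).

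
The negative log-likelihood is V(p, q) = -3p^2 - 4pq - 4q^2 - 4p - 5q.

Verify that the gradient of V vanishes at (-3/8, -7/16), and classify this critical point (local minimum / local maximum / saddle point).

∇V = (-6p - 4q - 4, -4p - 8q - 5); substituting (-3/8, -7/16) gives ∇V = (0, 0), so (-3/8, -7/16) is indeed a critical point.
The Hessian of V is constant: H = [[-6, -4], [-4, -8]].
det(H) = (-6)·(-8) − (-4)² = 32.
det(H) > 0 and tr(H) = -14 < 0, so H is negative definite and the point is a local maximum.

local maximum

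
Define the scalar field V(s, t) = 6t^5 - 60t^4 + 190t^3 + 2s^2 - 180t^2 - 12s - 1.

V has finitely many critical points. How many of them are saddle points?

2

V separates as a function of s plus a function of t, so ∇V=0 decouples.
∂V/∂s = 4(s - 3) = 0 at s ∈ {3}; ∂V/∂t = 30t(t - 4)(t - 3)(t - 1) = 0 at t ∈ {0, 1, 3, 4}.
The Hessian is diagonal: diag(V_ss, V_tt). Second derivatives: V_ss(3)=4; V_tt(0)=-360, V_tt(1)=180, V_tt(3)=-180, V_tt(4)=360.
Saddle points occur where the two diagonal entries have opposite signs: (3, 0), (3, 3). Count: 2.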